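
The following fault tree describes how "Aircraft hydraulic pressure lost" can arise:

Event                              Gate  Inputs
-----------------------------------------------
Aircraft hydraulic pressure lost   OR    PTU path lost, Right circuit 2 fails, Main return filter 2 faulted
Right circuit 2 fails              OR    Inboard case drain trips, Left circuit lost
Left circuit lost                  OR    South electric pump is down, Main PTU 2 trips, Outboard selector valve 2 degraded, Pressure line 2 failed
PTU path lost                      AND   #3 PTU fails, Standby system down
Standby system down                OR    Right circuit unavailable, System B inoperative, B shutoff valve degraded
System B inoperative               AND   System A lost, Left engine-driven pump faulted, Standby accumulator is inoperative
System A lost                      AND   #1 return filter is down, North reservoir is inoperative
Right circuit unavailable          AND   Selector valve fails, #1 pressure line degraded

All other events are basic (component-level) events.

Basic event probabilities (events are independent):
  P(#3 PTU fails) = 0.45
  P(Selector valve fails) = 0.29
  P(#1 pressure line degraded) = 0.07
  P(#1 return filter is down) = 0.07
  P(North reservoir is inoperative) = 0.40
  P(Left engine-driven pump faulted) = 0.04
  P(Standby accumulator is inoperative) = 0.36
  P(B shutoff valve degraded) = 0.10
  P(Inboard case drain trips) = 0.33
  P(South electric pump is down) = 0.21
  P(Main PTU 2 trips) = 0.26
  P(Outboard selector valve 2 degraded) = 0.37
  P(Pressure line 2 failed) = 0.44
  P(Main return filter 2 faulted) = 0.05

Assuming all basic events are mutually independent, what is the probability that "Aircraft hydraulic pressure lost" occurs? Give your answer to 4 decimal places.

0.8757

P(Right circuit unavailable) [AND] = 0.29 × 0.07 = 0.020300
P(System A lost) [AND] = 0.07 × 0.40 = 0.028000
P(System B inoperative) [AND] = 0.028000 × 0.04 × 0.36 = 0.000403
P(Standby system down) [OR] = 1 − (1−0.020300) × (1−0.000403) × (1−0.10) = 0.118625
P(PTU path lost) [AND] = 0.45 × 0.118625 = 0.053381
P(Left circuit lost) [OR] = 1 − (1−0.21) × (1−0.26) × (1−0.37) × (1−0.44) = 0.793753
P(Right circuit 2 fails) [OR] = 1 − (1−0.33) × (1−0.793753) = 0.861815
P(Aircraft hydraulic pressure lost) [OR] = 1 − (1−0.053381) × (1−0.861815) × (1−0.05) = 0.875732
Rounded to 4 decimal places: P(Aircraft hydraulic pressure lost) ≈ 0.8757.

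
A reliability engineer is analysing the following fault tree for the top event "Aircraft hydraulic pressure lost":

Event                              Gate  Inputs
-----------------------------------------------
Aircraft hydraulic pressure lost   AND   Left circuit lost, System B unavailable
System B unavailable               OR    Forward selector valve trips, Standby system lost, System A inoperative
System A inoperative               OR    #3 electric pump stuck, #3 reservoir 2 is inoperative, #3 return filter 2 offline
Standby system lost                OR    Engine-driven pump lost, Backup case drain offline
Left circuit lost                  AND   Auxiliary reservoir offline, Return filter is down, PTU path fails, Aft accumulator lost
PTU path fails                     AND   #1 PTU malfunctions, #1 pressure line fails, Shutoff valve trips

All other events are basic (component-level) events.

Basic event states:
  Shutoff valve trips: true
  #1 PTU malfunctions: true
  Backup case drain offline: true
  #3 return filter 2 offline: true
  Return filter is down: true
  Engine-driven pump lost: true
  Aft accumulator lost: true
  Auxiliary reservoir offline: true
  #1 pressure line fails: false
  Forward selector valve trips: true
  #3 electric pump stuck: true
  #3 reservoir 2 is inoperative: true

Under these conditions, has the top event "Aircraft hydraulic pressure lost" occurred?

PTU path fails [AND]: #1 PTU malfunctions=occurs, #1 pressure line fails=not, Shutoff valve trips=occurs → not all inputs occur → does not occur.
Left circuit lost [AND]: Auxiliary reservoir offline=occurs, Return filter is down=occurs, PTU path fails=not, Aft accumulator lost=occurs → not all inputs occur → does not occur.
Standby system lost [OR]: Engine-driven pump lost=occurs, Backup case drain offline=occurs → at least one input occurs → occurs.
System A inoperative [OR]: #3 electric pump stuck=occurs, #3 reservoir 2 is inoperative=occurs, #3 return filter 2 offline=occurs → at least one input occurs → occurs.
System B unavailable [OR]: Forward selector valve trips=occurs, Standby system lost=occurs, System A inoperative=occurs → at least one input occurs → occurs.
Aircraft hydraulic pressure lost [AND]: Left circuit lost=not, System B unavailable=occurs → not all inputs occur → does not occur.

No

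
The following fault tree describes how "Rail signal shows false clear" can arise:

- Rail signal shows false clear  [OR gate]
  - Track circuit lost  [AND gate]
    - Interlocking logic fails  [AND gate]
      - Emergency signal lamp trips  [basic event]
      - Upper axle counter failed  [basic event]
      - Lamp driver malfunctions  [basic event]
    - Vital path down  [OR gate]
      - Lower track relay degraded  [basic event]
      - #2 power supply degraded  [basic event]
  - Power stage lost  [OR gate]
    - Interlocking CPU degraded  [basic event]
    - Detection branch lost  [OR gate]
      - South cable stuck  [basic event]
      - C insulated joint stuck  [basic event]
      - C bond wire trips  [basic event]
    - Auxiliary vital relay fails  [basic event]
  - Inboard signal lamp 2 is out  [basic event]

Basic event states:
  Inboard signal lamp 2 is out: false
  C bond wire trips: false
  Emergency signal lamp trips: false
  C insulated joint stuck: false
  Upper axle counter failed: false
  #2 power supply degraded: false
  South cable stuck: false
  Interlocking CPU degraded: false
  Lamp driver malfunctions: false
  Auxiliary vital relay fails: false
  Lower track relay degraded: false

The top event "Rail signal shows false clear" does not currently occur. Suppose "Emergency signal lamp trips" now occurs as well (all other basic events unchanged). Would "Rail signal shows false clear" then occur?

Counterfactual: set "Emergency signal lamp trips" to occurred.
Interlocking logic fails [AND]: Emergency signal lamp trips=occurs, Upper axle counter failed=not, Lamp driver malfunctions=not → not all inputs occur → does not occur.
Vital path down [OR]: Lower track relay degraded=not, #2 power supply degraded=not → no input occurs → does not occur.
Track circuit lost [AND]: Interlocking logic fails=not, Vital path down=not → not all inputs occur → does not occur.
Detection branch lost [OR]: South cable stuck=not, C insulated joint stuck=not, C bond wire trips=not → no input occurs → does not occur.
Power stage lost [OR]: Interlocking CPU degraded=not, Detection branch lost=not, Auxiliary vital relay fails=not → no input occurs → does not occur.
Rail signal shows false clear [OR]: Track circuit lost=not, Power stage lost=not, Inboard signal lamp 2 is out=not → no input occurs → does not occur.

No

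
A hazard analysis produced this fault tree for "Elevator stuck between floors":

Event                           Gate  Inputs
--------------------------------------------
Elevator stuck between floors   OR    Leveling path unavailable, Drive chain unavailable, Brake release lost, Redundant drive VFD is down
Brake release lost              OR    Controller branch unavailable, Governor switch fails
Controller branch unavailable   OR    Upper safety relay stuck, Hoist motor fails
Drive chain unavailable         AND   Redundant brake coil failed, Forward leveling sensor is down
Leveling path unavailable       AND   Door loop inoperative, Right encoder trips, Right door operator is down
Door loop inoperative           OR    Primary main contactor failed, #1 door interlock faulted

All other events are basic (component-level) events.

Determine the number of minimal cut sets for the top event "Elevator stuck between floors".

7

Door loop inoperative [OR]: union of children's cut sets → 2 cut set(s).
Leveling path unavailable [AND]: one cut set from each child combined → 2 × 1 × 1 = 2 cut set(s).
Drive chain unavailable [AND]: one cut set from each child combined → 1 × 1 = 1 cut set(s).
Controller branch unavailable [OR]: union of children's cut sets → 2 cut set(s).
Brake release lost [OR]: union of children's cut sets → 3 cut set(s).
Elevator stuck between floors [OR]: union of children's cut sets → 7 cut set(s).
Minimal cut sets: {Primary main contactor failed, Right door operator is down, Right encoder trips}; {#1 door interlock faulted, Right door operator is down, Right encoder trips}; {Forward leveling sensor is down, Redundant brake coil failed}; {Upper safety relay stuck}; {Hoist motor fails}; {Governor switch fails}; {Redundant drive VFD is down}.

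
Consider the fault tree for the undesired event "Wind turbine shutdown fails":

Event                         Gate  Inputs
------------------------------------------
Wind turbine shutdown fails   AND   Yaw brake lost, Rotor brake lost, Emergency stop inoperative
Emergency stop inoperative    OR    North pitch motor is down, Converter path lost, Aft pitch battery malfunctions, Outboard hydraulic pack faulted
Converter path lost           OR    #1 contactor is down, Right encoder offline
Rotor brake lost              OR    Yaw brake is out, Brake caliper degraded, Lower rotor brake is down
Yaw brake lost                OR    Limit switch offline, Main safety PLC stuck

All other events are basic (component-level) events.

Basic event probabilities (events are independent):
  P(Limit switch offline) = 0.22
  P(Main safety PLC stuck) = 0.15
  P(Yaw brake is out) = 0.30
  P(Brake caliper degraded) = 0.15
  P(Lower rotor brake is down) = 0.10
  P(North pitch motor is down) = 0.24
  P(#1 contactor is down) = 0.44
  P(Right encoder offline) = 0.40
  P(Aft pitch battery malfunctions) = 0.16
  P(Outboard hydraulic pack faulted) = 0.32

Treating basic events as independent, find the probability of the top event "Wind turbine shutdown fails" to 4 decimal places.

P(Yaw brake lost) [OR] = 1 − (1−0.22) × (1−0.15) = 0.337000
P(Rotor brake lost) [OR] = 1 − (1−0.30) × (1−0.15) × (1−0.10) = 0.464500
P(Converter path lost) [OR] = 1 − (1−0.44) × (1−0.40) = 0.664000
P(Emergency stop inoperative) [OR] = 1 − (1−0.24) × (1−0.664000) × (1−0.16) × (1−0.32) = 0.854138
P(Wind turbine shutdown fails) [AND] = 0.337000 × 0.464500 × 0.854138 = 0.133704
Rounded to 4 decimal places: P(Wind turbine shutdown fails) ≈ 0.1337.

0.1337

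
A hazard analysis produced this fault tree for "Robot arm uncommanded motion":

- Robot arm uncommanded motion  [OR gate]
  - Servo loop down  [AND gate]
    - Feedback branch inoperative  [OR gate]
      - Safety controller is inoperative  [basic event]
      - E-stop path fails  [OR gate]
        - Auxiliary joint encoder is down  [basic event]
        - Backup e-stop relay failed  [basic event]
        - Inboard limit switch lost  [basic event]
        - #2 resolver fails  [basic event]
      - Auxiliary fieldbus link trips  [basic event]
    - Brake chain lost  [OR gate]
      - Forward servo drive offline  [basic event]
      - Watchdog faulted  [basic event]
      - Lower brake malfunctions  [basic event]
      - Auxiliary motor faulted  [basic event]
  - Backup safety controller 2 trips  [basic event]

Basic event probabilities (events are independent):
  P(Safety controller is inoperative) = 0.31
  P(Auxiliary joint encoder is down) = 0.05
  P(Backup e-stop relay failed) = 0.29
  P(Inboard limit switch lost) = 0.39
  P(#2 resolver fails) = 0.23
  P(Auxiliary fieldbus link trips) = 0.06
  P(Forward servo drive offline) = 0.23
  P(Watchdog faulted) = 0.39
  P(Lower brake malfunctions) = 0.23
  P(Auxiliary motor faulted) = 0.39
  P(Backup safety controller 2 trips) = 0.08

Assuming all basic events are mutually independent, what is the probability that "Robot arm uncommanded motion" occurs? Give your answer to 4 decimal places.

P(E-stop path fails) [OR] = 1 − (1−0.05) × (1−0.29) × (1−0.39) × (1−0.23) = 0.683187
P(Feedback branch inoperative) [OR] = 1 − (1−0.31) × (1−0.683187) × (1−0.06) = 0.794515
P(Brake chain lost) [OR] = 1 − (1−0.23) × (1−0.39) × (1−0.23) × (1−0.39) = 0.779382
P(Servo loop down) [AND] = 0.794515 × 0.779382 = 0.619231
P(Robot arm uncommanded motion) [OR] = 1 − (1−0.619231) × (1−0.08) = 0.649693
Rounded to 4 decimal places: P(Robot arm uncommanded motion) ≈ 0.6497.

0.6497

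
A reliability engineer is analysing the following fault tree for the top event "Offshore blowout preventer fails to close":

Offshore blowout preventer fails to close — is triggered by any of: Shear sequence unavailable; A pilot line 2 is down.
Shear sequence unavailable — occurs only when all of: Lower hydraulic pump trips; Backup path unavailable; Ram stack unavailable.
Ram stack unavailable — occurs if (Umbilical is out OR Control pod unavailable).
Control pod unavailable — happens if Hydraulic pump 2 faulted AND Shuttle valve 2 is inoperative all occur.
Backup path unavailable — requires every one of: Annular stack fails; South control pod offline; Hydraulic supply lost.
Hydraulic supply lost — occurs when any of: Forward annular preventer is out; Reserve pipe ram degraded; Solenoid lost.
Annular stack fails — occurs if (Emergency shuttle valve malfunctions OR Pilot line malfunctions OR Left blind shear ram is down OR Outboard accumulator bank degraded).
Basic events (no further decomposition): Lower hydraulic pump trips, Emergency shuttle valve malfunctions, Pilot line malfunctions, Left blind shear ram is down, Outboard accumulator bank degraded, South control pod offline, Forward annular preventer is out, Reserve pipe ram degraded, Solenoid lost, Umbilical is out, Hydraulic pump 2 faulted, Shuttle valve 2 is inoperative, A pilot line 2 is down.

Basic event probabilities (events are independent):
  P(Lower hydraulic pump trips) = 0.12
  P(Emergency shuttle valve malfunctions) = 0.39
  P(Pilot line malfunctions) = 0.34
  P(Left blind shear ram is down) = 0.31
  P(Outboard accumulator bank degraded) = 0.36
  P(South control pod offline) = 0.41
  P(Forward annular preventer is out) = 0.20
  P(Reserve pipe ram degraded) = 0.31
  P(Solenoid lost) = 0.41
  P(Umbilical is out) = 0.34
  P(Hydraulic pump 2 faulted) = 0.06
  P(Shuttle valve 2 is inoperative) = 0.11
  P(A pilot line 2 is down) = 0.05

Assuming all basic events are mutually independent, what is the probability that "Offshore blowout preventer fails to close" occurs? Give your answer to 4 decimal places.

P(Annular stack fails) [OR] = 1 − (1−0.39) × (1−0.34) × (1−0.31) × (1−0.36) = 0.822212
P(Hydraulic supply lost) [OR] = 1 − (1−0.20) × (1−0.31) × (1−0.41) = 0.674320
P(Backup path unavailable) [AND] = 0.822212 × 0.41 × 0.674320 = 0.227318
P(Control pod unavailable) [AND] = 0.06 × 0.11 = 0.006600
P(Ram stack unavailable) [OR] = 1 − (1−0.34) × (1−0.006600) = 0.344356
P(Shear sequence unavailable) [AND] = 0.12 × 0.227318 × 0.344356 = 0.009393
P(Offshore blowout preventer fails to close) [OR] = 1 − (1−0.009393) × (1−0.05) = 0.058923
Rounded to 4 decimal places: P(Offshore blowout preventer fails to close) ≈ 0.0589.

0.0589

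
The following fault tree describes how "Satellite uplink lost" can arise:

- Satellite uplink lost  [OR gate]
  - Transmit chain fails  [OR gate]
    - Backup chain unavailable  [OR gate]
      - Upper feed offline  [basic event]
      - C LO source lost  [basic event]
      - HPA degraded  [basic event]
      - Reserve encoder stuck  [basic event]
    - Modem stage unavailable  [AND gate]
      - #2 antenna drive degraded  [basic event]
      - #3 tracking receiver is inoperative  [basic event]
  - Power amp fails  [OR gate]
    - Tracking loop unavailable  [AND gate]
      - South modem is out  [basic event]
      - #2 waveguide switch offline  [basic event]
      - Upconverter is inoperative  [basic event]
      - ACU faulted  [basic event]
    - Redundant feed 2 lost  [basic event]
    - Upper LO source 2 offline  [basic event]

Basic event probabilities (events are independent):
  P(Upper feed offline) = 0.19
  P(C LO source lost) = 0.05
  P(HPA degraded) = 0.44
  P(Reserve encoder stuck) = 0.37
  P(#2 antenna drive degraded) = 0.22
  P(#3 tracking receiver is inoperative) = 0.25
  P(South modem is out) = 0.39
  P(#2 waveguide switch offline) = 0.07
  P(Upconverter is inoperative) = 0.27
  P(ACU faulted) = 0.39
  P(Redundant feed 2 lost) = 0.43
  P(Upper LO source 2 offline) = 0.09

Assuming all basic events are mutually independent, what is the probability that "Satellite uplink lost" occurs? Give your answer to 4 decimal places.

P(Backup chain unavailable) [OR] = 1 − (1−0.19) × (1−0.05) × (1−0.44) × (1−0.37) = 0.728520
P(Modem stage unavailable) [AND] = 0.22 × 0.25 = 0.055000
P(Transmit chain fails) [OR] = 1 − (1−0.728520) × (1−0.055000) = 0.743451
P(Tracking loop unavailable) [AND] = 0.39 × 0.07 × 0.27 × 0.39 = 0.002875
P(Power amp fails) [OR] = 1 − (1−0.002875) × (1−0.43) × (1−0.09) = 0.482791
P(Satellite uplink lost) [OR] = 1 − (1−0.743451) × (1−0.482791) = 0.867311
Rounded to 4 decimal places: P(Satellite uplink lost) ≈ 0.8673.

0.8673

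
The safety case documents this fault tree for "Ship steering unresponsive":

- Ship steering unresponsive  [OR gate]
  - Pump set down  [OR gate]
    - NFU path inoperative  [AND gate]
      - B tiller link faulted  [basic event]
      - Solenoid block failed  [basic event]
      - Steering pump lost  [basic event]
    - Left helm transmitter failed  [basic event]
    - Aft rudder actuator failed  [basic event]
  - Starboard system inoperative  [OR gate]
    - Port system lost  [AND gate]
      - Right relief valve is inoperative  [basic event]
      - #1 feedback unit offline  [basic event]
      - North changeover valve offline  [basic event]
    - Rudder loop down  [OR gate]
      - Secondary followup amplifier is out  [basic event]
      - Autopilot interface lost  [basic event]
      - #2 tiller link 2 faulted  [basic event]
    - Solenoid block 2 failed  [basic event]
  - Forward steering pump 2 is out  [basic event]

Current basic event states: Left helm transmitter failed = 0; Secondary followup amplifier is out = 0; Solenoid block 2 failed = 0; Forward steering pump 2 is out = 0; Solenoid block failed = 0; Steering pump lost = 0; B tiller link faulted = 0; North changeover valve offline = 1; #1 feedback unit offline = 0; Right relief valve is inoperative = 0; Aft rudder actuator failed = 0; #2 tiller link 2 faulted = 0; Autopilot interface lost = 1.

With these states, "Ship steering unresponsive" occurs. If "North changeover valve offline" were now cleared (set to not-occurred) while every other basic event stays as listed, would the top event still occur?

Yes

Counterfactual: set "North changeover valve offline" to not occurred.
NFU path inoperative [AND]: B tiller link faulted=not, Solenoid block failed=not, Steering pump lost=not → not all inputs occur → does not occur.
Pump set down [OR]: NFU path inoperative=not, Left helm transmitter failed=not, Aft rudder actuator failed=not → no input occurs → does not occur.
Port system lost [AND]: Right relief valve is inoperative=not, #1 feedback unit offline=not, North changeover valve offline=not → not all inputs occur → does not occur.
Rudder loop down [OR]: Secondary followup amplifier is out=not, Autopilot interface lost=occurs, #2 tiller link 2 faulted=not → at least one input occurs → occurs.
Starboard system inoperative [OR]: Port system lost=not, Rudder loop down=occurs, Solenoid block 2 failed=not → at least one input occurs → occurs.
Ship steering unresponsive [OR]: Pump set down=not, Starboard system inoperative=occurs, Forward steering pump 2 is out=not → at least one input occurs → occurs.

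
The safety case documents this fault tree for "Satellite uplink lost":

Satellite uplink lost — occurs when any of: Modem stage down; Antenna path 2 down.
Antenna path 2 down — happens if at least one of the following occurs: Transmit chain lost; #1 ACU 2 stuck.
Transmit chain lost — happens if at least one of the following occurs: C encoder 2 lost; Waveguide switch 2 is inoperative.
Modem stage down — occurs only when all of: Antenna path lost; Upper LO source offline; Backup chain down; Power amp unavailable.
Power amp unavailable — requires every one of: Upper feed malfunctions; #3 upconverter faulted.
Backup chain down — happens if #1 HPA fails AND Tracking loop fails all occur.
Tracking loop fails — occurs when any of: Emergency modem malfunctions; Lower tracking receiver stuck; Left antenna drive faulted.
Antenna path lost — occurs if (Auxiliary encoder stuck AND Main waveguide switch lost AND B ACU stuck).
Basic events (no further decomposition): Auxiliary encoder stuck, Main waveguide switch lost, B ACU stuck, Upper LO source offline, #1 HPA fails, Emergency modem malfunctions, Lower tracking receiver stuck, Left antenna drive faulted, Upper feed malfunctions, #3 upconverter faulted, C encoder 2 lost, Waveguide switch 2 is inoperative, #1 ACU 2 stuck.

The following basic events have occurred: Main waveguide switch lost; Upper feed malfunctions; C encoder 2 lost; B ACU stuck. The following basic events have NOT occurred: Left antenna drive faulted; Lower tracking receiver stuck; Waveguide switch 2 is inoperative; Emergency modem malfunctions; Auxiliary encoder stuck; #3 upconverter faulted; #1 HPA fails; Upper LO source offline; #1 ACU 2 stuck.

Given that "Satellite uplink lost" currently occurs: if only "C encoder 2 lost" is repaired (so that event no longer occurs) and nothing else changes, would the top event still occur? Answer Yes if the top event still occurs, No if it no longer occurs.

No

Counterfactual: set "C encoder 2 lost" to not occurred.
Antenna path lost [AND]: Auxiliary encoder stuck=not, Main waveguide switch lost=occurs, B ACU stuck=occurs → not all inputs occur → does not occur.
Tracking loop fails [OR]: Emergency modem malfunctions=not, Lower tracking receiver stuck=not, Left antenna drive faulted=not → no input occurs → does not occur.
Backup chain down [AND]: #1 HPA fails=not, Tracking loop fails=not → not all inputs occur → does not occur.
Power amp unavailable [AND]: Upper feed malfunctions=occurs, #3 upconverter faulted=not → not all inputs occur → does not occur.
Modem stage down [AND]: Antenna path lost=not, Upper LO source offline=not, Backup chain down=not, Power amp unavailable=not → not all inputs occur → does not occur.
Transmit chain lost [OR]: C encoder 2 lost=not, Waveguide switch 2 is inoperative=not → no input occurs → does not occur.
Antenna path 2 down [OR]: Transmit chain lost=not, #1 ACU 2 stuck=not → no input occurs → does not occur.
Satellite uplink lost [OR]: Modem stage down=not, Antenna path 2 down=not → no input occurs → does not occur.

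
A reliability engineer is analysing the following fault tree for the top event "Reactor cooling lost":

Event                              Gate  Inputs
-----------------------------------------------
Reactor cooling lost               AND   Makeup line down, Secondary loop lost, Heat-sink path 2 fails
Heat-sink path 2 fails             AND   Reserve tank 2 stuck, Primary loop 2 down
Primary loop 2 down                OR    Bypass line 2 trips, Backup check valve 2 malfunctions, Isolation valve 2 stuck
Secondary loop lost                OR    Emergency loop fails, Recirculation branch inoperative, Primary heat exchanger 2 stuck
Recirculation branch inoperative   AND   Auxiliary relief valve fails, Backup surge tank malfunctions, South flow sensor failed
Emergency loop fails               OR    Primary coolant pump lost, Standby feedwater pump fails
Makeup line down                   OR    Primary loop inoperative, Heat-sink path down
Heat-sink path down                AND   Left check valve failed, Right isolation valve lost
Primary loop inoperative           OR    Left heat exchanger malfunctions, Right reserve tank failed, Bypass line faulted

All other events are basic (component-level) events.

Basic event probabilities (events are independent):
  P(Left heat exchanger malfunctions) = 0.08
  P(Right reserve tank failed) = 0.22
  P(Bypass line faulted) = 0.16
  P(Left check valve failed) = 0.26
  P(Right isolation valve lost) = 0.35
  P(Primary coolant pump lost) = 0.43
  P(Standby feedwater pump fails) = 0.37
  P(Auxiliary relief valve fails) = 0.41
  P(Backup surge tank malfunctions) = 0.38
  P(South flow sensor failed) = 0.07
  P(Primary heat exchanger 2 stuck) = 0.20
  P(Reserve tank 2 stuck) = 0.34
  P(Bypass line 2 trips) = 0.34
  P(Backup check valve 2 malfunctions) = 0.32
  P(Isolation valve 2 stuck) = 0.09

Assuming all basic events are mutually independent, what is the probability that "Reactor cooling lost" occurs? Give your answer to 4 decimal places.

P(Primary loop inoperative) [OR] = 1 − (1−0.08) × (1−0.22) × (1−0.16) = 0.397216
P(Heat-sink path down) [AND] = 0.26 × 0.35 = 0.091000
P(Makeup line down) [OR] = 1 − (1−0.397216) × (1−0.091000) = 0.452069
P(Emergency loop fails) [OR] = 1 − (1−0.43) × (1−0.37) = 0.640900
P(Recirculation branch inoperative) [AND] = 0.41 × 0.38 × 0.07 = 0.010906
P(Secondary loop lost) [OR] = 1 − (1−0.640900) × (1−0.010906) × (1−0.20) = 0.715853
P(Primary loop 2 down) [OR] = 1 − (1−0.34) × (1−0.32) × (1−0.09) = 0.591592
P(Heat-sink path 2 fails) [AND] = 0.34 × 0.591592 = 0.201141
P(Reactor cooling lost) [AND] = 0.452069 × 0.715853 × 0.201141 = 0.065092
Rounded to 4 decimal places: P(Reactor cooling lost) ≈ 0.0651.

0.0651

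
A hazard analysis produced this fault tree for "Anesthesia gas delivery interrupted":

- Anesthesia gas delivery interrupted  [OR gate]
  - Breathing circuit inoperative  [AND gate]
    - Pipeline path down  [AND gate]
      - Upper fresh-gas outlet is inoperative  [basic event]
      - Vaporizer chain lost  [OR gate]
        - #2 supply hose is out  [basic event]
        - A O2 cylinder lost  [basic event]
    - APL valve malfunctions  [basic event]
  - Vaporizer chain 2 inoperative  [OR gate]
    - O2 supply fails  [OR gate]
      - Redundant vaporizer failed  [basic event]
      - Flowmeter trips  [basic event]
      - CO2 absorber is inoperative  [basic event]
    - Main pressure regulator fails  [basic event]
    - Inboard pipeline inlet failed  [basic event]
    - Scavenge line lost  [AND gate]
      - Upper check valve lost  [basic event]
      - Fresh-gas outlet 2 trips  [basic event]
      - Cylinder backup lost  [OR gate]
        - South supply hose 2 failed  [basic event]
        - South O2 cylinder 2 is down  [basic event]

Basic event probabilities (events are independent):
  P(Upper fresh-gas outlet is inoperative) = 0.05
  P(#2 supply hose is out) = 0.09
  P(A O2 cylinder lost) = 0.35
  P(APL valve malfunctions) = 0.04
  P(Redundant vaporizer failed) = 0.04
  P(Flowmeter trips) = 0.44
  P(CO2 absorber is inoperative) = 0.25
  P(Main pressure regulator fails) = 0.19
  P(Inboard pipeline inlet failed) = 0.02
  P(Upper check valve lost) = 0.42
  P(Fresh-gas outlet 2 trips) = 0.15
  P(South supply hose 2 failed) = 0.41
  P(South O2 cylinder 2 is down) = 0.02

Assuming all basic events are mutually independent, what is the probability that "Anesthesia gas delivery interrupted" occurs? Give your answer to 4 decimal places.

0.6887

P(Vaporizer chain lost) [OR] = 1 − (1−0.09) × (1−0.35) = 0.408500
P(Pipeline path down) [AND] = 0.05 × 0.408500 = 0.020425
P(Breathing circuit inoperative) [AND] = 0.020425 × 0.04 = 0.000817
P(O2 supply fails) [OR] = 1 − (1−0.04) × (1−0.44) × (1−0.25) = 0.596800
P(Cylinder backup lost) [OR] = 1 − (1−0.41) × (1−0.02) = 0.421800
P(Scavenge line lost) [AND] = 0.42 × 0.15 × 0.421800 = 0.026573
P(Vaporizer chain 2 inoperative) [OR] = 1 − (1−0.596800) × (1−0.19) × (1−0.02) × (1−0.026573) = 0.688445
P(Anesthesia gas delivery interrupted) [OR] = 1 − (1−0.000817) × (1−0.688445) = 0.688700
Rounded to 4 decimal places: P(Anesthesia gas delivery interrupted) ≈ 0.6887.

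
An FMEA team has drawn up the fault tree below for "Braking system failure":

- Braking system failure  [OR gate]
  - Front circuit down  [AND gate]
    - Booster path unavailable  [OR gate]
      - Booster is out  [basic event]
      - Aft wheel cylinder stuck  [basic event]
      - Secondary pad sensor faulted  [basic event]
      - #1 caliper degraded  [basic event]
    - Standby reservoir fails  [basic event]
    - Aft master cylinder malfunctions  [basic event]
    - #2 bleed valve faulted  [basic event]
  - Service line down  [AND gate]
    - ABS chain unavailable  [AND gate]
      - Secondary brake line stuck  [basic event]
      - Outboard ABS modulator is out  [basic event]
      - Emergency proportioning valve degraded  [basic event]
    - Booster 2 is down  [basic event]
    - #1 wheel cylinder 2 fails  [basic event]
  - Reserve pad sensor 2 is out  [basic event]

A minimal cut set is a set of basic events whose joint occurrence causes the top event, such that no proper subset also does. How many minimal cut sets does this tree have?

Booster path unavailable [OR]: union of children's cut sets → 4 cut set(s).
Front circuit down [AND]: one cut set from each child combined → 4 × 1 × 1 × 1 = 4 cut set(s).
ABS chain unavailable [AND]: one cut set from each child combined → 1 × 1 × 1 = 1 cut set(s).
Service line down [AND]: one cut set from each child combined → 1 × 1 × 1 = 1 cut set(s).
Braking system failure [OR]: union of children's cut sets → 6 cut set(s).
Minimal cut sets: {#2 bleed valve faulted, Aft master cylinder malfunctions, Booster is out, Standby reservoir fails}; {#2 bleed valve faulted, Aft master cylinder malfunctions, Aft wheel cylinder stuck, Standby reservoir fails}; {#2 bleed valve faulted, Aft master cylinder malfunctions, Secondary pad sensor faulted, Standby reservoir fails}; {#1 caliper degraded, #2 bleed valve faulted, Aft master cylinder malfunctions, Standby reservoir fails}; {#1 wheel cylinder 2 fails, Booster 2 is down, Emergency proportioning valve degraded, Outboard ABS modulator is out, Secondary brake line stuck}; {Reserve pad sensor 2 is out}.

6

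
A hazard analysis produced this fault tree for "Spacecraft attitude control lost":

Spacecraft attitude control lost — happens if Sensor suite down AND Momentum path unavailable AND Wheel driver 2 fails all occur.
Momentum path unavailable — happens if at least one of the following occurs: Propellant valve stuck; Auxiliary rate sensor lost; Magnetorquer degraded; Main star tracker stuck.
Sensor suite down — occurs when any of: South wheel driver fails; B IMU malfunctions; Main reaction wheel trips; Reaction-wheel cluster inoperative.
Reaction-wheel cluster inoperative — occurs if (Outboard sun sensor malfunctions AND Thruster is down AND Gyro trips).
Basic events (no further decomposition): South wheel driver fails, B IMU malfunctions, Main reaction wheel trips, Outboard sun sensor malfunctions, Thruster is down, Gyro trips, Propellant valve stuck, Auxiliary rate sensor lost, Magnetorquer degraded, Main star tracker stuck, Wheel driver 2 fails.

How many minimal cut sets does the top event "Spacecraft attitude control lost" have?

Reaction-wheel cluster inoperative [AND]: one cut set from each child combined → 1 × 1 × 1 = 1 cut set(s).
Sensor suite down [OR]: union of children's cut sets → 4 cut set(s).
Momentum path unavailable [OR]: union of children's cut sets → 4 cut set(s).
Spacecraft attitude control lost [AND]: one cut set from each child combined → 4 × 4 × 1 = 16 cut set(s).

16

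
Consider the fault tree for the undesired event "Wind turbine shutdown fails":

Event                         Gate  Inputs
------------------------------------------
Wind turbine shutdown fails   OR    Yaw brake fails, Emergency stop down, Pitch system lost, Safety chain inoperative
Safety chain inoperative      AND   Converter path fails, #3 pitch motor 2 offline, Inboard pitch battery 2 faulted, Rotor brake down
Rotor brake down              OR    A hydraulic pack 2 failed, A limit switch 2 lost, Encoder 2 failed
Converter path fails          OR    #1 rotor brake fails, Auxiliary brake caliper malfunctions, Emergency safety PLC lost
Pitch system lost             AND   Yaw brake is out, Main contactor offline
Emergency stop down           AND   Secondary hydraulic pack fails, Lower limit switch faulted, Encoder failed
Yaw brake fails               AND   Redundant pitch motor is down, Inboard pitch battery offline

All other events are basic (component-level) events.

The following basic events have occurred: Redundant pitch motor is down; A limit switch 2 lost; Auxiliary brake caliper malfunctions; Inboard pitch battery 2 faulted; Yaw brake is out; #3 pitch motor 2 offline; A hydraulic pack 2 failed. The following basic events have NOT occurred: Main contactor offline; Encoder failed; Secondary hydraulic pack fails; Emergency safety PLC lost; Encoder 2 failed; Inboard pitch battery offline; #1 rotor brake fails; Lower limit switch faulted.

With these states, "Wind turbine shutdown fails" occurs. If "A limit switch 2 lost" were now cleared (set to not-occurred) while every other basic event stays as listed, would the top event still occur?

Counterfactual: set "A limit switch 2 lost" to not occurred.
Yaw brake fails [AND]: Redundant pitch motor is down=occurs, Inboard pitch battery offline=not → not all inputs occur → does not occur.
Emergency stop down [AND]: Secondary hydraulic pack fails=not, Lower limit switch faulted=not, Encoder failed=not → not all inputs occur → does not occur.
Pitch system lost [AND]: Yaw brake is out=occurs, Main contactor offline=not → not all inputs occur → does not occur.
Converter path fails [OR]: #1 rotor brake fails=not, Auxiliary brake caliper malfunctions=occurs, Emergency safety PLC lost=not → at least one input occurs → occurs.
Rotor brake down [OR]: A hydraulic pack 2 failed=occurs, A limit switch 2 lost=not, Encoder 2 failed=not → at least one input occurs → occurs.
Safety chain inoperative [AND]: Converter path fails=occurs, #3 pitch motor 2 offline=occurs, Inboard pitch battery 2 faulted=occurs, Rotor brake down=occurs → all inputs occur → occurs.
Wind turbine shutdown fails [OR]: Yaw brake fails=not, Emergency stop down=not, Pitch system lost=not, Safety chain inoperative=occurs → at least one input occurs → occurs.

Yes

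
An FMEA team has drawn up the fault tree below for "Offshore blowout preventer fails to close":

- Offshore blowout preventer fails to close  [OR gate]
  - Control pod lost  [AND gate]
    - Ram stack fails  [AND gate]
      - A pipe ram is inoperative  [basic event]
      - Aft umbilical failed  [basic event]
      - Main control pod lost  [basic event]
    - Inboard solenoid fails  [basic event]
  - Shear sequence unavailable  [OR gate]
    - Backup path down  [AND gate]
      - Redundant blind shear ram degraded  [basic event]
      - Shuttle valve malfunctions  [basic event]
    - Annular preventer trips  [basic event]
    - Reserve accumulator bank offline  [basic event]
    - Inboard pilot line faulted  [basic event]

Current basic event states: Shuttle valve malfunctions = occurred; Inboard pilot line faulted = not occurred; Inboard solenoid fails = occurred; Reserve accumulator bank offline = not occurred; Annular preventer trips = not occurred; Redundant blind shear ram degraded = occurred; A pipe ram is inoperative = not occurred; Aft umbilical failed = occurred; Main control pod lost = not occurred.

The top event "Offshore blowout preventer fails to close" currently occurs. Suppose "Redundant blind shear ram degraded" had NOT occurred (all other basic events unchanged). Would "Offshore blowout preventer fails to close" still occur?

Counterfactual: set "Redundant blind shear ram degraded" to not occurred.
Ram stack fails [AND]: A pipe ram is inoperative=not, Aft umbilical failed=occurs, Main control pod lost=not → not all inputs occur → does not occur.
Control pod lost [AND]: Ram stack fails=not, Inboard solenoid fails=occurs → not all inputs occur → does not occur.
Backup path down [AND]: Redundant blind shear ram degraded=not, Shuttle valve malfunctions=occurs → not all inputs occur → does not occur.
Shear sequence unavailable [OR]: Backup path down=not, Annular preventer trips=not, Reserve accumulator bank offline=not, Inboard pilot line faulted=not → no input occurs → does not occur.
Offshore blowout preventer fails to close [OR]: Control pod lost=not, Shear sequence unavailable=not → no input occurs → does not occur.

No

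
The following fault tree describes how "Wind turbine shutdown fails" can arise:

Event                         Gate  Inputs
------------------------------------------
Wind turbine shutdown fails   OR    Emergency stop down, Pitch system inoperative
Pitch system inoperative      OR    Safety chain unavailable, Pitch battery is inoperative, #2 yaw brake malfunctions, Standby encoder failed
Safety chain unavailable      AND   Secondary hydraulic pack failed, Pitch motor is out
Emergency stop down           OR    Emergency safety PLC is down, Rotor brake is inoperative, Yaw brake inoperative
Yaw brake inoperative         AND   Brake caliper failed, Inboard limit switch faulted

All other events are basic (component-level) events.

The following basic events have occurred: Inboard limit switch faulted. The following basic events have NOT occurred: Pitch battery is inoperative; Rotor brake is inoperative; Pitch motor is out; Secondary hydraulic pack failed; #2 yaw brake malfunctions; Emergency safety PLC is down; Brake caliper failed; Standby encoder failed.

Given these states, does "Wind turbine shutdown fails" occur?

Yaw brake inoperative [AND]: Brake caliper failed=not, Inboard limit switch faulted=occurs → not all inputs occur → does not occur.
Emergency stop down [OR]: Emergency safety PLC is down=not, Rotor brake is inoperative=not, Yaw brake inoperative=not → no input occurs → does not occur.
Safety chain unavailable [AND]: Secondary hydraulic pack failed=not, Pitch motor is out=not → not all inputs occur → does not occur.
Pitch system inoperative [OR]: Safety chain unavailable=not, Pitch battery is inoperative=not, #2 yaw brake malfunctions=not, Standby encoder failed=not → no input occurs → does not occur.
Wind turbine shutdown fails [OR]: Emergency stop down=not, Pitch system inoperative=not → no input occurs → does not occur.

No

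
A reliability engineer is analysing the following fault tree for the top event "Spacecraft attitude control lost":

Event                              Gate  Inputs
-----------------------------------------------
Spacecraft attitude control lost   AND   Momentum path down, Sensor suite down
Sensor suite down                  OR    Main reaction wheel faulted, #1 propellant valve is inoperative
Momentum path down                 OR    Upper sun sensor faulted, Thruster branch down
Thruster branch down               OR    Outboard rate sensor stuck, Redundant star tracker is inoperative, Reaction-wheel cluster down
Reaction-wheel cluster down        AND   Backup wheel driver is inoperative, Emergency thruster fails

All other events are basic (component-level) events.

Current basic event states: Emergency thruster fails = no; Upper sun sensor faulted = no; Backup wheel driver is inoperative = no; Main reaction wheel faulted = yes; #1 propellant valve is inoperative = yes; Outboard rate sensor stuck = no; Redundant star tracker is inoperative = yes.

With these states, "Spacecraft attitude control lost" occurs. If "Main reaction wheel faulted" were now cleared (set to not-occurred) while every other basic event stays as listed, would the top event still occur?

Yes

Counterfactual: set "Main reaction wheel faulted" to not occurred.
Reaction-wheel cluster down [AND]: Backup wheel driver is inoperative=not, Emergency thruster fails=not → not all inputs occur → does not occur.
Thruster branch down [OR]: Outboard rate sensor stuck=not, Redundant star tracker is inoperative=occurs, Reaction-wheel cluster down=not → at least one input occurs → occurs.
Momentum path down [OR]: Upper sun sensor faulted=not, Thruster branch down=occurs → at least one input occurs → occurs.
Sensor suite down [OR]: Main reaction wheel faulted=not, #1 propellant valve is inoperative=occurs → at least one input occurs → occurs.
Spacecraft attitude control lost [AND]: Momentum path down=occurs, Sensor suite down=occurs → all inputs occur → occurs.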